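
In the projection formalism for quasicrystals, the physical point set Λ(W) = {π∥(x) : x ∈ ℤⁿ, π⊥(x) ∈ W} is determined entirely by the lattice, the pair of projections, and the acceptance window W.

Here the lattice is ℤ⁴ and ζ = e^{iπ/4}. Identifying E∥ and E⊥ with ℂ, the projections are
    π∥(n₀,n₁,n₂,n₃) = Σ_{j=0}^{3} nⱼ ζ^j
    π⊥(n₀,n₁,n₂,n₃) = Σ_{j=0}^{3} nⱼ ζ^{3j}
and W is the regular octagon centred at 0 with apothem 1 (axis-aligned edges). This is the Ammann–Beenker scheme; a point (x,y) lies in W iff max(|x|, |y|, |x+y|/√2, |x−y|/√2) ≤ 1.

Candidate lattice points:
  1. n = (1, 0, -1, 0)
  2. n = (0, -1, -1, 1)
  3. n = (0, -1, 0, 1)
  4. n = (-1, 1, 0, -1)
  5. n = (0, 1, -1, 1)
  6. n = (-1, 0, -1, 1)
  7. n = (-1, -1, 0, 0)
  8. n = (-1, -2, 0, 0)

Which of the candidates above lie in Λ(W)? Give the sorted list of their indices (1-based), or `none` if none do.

7

Internal map: ζ^{3j} for j=0..3 gives (1,0), (−√2/2,√2/2), (0,−1), (√2/2,√2/2).
candidate 1: n = (1, 0, -1, 0) → π⊥ ≈ (+1.0000, +1.0000); max(|x|,|y|,|x±y|/√2) = 1.4142 > 1 ⇒ ∉ W
candidate 2: n = (0, -1, -1, 1) → π⊥ ≈ (+1.4142, +1.0000); max(|x|,|y|,|x±y|/√2) = 1.7071 > 1 ⇒ ∉ W
candidate 3: n = (0, -1, 0, 1) → π⊥ ≈ (+1.4142, +0.0000); max(|x|,|y|,|x±y|/√2) = 1.4142 > 1 ⇒ ∉ W
candidate 4: n = (-1, 1, 0, -1) → π⊥ ≈ (-2.4142, +0.0000); max(|x|,|y|,|x±y|/√2) = 2.4142 > 1 ⇒ ∉ W
candidate 5: n = (0, 1, -1, 1) → π⊥ ≈ (+0.0000, +2.4142); max(|x|,|y|,|x±y|/√2) = 2.4142 > 1 ⇒ ∉ W
candidate 6: n = (-1, 0, -1, 1) → π⊥ ≈ (-0.2929, +1.7071); max(|x|,|y|,|x±y|/√2) = 1.7071 > 1 ⇒ ∉ W
candidate 7: n = (-1, -1, 0, 0) → π⊥ ≈ (-0.2929, -0.7071); max(|x|,|y|,|x±y|/√2) = 0.7071 ≤ 1 ⇒ ∈ W
candidate 8: n = (-1, -2, 0, 0) → π⊥ ≈ (+0.4142, -1.4142); max(|x|,|y|,|x±y|/√2) = 1.4142 > 1 ⇒ ∉ W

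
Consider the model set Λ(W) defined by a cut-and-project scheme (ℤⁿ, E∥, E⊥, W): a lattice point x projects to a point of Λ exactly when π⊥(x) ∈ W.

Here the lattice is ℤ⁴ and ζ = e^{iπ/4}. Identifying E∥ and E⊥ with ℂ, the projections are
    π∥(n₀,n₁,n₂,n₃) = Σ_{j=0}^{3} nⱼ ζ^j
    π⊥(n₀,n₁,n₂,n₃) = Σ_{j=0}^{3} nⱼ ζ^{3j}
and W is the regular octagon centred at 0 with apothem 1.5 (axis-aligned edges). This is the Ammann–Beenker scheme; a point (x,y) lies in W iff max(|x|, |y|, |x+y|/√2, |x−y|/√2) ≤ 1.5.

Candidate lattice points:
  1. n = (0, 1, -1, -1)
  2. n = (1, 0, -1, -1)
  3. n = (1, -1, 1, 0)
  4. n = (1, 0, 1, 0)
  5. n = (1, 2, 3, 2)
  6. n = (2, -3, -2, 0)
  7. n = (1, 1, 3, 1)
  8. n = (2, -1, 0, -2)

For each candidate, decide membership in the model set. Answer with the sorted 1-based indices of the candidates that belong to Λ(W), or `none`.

2, 4, 5

Internal map: ζ^{3j} for j=0..3 gives (1,0), (−√2/2,√2/2), (0,−1), (√2/2,√2/2).
candidate 1: n = (0, 1, -1, -1) → π⊥ ≈ (-1.41421, +1.00000); max(|x|,|y|,|x±y|/√2) = 1.70711 > 1.5 ⇒ ∉ W
candidate 2: n = (1, 0, -1, -1) → π⊥ ≈ (+0.29289, +0.29289); max(|x|,|y|,|x±y|/√2) = 0.41421 ≤ 1.5 ⇒ ∈ W
candidate 3: n = (1, -1, 1, 0) → π⊥ ≈ (+1.70711, -1.70711); max(|x|,|y|,|x±y|/√2) = 2.41421 > 1.5 ⇒ ∉ W
candidate 4: n = (1, 0, 1, 0) → π⊥ ≈ (+1.00000, -1.00000); max(|x|,|y|,|x±y|/√2) = 1.41421 ≤ 1.5 ⇒ ∈ W
candidate 5: n = (1, 2, 3, 2) → π⊥ ≈ (+1.00000, -0.17157); max(|x|,|y|,|x±y|/√2) = 1.00000 ≤ 1.5 ⇒ ∈ W
candidate 6: n = (2, -3, -2, 0) → π⊥ ≈ (+4.12132, -0.12132); max(|x|,|y|,|x±y|/√2) = 4.12132 > 1.5 ⇒ ∉ W
candidate 7: n = (1, 1, 3, 1) → π⊥ ≈ (+1.00000, -1.58579); max(|x|,|y|,|x±y|/√2) = 1.82843 > 1.5 ⇒ ∉ W
candidate 8: n = (2, -1, 0, -2) → π⊥ ≈ (+1.29289, -2.12132); max(|x|,|y|,|x±y|/√2) = 2.41421 > 1.5 ⇒ ∉ W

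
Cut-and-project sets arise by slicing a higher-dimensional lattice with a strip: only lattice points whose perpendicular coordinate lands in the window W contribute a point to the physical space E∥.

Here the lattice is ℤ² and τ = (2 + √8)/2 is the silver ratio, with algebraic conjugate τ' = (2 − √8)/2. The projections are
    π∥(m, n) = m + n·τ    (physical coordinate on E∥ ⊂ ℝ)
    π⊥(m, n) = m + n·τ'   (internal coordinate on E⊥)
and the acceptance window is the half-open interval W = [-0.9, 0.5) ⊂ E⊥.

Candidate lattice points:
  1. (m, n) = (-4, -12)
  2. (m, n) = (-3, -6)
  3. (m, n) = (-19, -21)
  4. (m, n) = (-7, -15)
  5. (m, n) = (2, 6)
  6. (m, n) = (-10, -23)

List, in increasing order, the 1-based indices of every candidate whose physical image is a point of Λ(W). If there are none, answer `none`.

2, 4, 5, 6

Compute τ' = (2−√8)/2 = -0.4142, so π⊥(m,n) = m -0.4142·n.
candidate 1: (m,n)=(-4,-12) → π∥ = -4-12·τ ≈ -32.9706, π⊥ = -4-12·τ' ≈ 0.9706 ∉ [-0.9, 0.5) ⇒ out
candidate 2: (m,n)=(-3,-6) → π∥ = -3-6·τ ≈ -17.4853, π⊥ = -3-6·τ' ≈ -0.5147 ∈ [-0.9, 0.5) ⇒ IN Λ
candidate 3: (m,n)=(-19,-21) → π∥ = -19-21·τ ≈ -69.6985, π⊥ = -19-21·τ' ≈ -10.3015 ∉ [-0.9, 0.5) ⇒ out
candidate 4: (m,n)=(-7,-15) → π∥ = -7-15·τ ≈ -43.2132, π⊥ = -7-15·τ' ≈ -0.7868 ∈ [-0.9, 0.5) ⇒ IN Λ
candidate 5: (m,n)=(2,6) → π∥ = 2+6·τ ≈ 16.4853, π⊥ = 2+6·τ' ≈ -0.4853 ∈ [-0.9, 0.5) ⇒ IN Λ
candidate 6: (m,n)=(-10,-23) → π∥ = -10-23·τ ≈ -65.5269, π⊥ = -10-23·τ' ≈ -0.4731 ∈ [-0.9, 0.5) ⇒ IN Λ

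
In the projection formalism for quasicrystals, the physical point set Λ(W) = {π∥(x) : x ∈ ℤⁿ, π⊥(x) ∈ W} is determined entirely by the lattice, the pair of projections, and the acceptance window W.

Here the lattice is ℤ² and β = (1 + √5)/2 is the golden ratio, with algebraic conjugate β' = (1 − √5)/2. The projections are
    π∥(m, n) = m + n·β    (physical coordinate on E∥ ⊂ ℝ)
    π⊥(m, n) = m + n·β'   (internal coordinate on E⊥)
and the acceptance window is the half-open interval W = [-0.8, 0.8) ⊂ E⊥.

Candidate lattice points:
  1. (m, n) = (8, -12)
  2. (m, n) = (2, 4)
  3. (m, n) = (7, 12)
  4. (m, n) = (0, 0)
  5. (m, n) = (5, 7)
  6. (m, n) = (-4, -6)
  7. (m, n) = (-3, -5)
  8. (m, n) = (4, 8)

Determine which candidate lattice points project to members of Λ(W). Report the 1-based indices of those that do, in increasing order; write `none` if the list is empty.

2, 3, 4, 5, 6, 7

Compute β' = (1−√5)/2 = -0.618034, so π⊥(m,n) = m -0.618034·n.
#1 (8,-12): internal coord 8 + (-12)·β' = +15.416408; +15.416408 ∉ [-0.8, 0.8) → out
#2 (2,4): internal coord 2 + (4)·β' = -0.472136; -0.472136 ∈ [-0.8, 0.8) → IN Λ
#3 (7,12): internal coord 7 + (12)·β' = -0.416408; -0.416408 ∈ [-0.8, 0.8) → IN Λ
#4 (0,0): internal coord 0 + (0)·β' = +0.000000; +0.000000 ∈ [-0.8, 0.8) → IN Λ
#5 (5,7): internal coord 5 + (7)·β' = +0.673762; +0.673762 ∈ [-0.8, 0.8) → IN Λ
#6 (-4,-6): internal coord -4 + (-6)·β' = -0.291796; -0.291796 ∈ [-0.8, 0.8) → IN Λ
#7 (-3,-5): internal coord -3 + (-5)·β' = +0.090170; +0.090170 ∈ [-0.8, 0.8) → IN Λ
#8 (4,8): internal coord 4 + (8)·β' = -0.944272; -0.944272 ∉ [-0.8, 0.8) → out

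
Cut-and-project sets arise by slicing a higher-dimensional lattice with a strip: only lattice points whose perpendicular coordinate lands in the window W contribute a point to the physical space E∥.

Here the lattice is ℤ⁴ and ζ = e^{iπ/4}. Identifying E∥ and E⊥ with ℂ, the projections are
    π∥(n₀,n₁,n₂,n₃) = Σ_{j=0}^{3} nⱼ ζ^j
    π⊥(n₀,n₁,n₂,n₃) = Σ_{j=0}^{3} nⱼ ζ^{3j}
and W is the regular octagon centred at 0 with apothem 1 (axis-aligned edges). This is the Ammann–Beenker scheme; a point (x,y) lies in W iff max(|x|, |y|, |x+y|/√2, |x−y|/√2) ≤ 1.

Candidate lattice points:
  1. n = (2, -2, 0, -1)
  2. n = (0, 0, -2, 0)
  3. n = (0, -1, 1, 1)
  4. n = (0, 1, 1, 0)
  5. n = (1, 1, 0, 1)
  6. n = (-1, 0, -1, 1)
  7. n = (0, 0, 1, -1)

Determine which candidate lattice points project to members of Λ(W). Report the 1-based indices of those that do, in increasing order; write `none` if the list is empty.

π⊥(n) = n₀ + n₁ζ³ + n₂ζ⁶ + n₃ζ⁹ where ζ = e^{iπ/4}.
#1 (2, -2, 0, -1): internal (2.70711, -2.12132); octagon support 3.41421 vs apothem 1 → ∉ W
#2 (0, 0, -2, 0): internal (0.00000, 2.00000); octagon support 2.00000 vs apothem 1 → ∉ W
#3 (0, -1, 1, 1): internal (1.41421, -1.00000); octagon support 1.70711 vs apothem 1 → ∉ W
#4 (0, 1, 1, 0): internal (-0.70711, -0.29289); octagon support 0.70711 vs apothem 1 → ∈ W
#5 (1, 1, 0, 1): internal (1.00000, 1.41421); octagon support 1.70711 vs apothem 1 → ∉ W
#6 (-1, 0, -1, 1): internal (-0.29289, 1.70711); octagon support 1.70711 vs apothem 1 → ∉ W
#7 (0, 0, 1, -1): internal (-0.70711, -1.70711); octagon support 1.70711 vs apothem 1 → ∉ W

4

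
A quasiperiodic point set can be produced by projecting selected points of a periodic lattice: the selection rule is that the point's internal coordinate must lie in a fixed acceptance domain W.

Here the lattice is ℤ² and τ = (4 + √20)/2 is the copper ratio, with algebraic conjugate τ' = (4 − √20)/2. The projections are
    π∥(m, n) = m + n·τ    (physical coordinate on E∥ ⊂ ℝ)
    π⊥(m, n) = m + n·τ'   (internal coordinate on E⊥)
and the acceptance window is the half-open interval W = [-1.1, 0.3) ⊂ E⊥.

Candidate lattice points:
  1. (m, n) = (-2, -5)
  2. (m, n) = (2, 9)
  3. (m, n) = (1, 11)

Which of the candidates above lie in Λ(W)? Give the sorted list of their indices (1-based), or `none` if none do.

1, 2

τ' = (4−√20)/2 ≈ -0.23607.
candidate 1: (m,n)=(-2,-5) → π∥ = -2-5·τ ≈ -23.18034, π⊥ = -2-5·τ' ≈ -0.81966 ∈ [-1.1, 0.3) ⇒ IN Λ
candidate 2: (m,n)=(2,9) → π∥ = 2+9·τ ≈ 40.12461, π⊥ = 2+9·τ' ≈ -0.12461 ∈ [-1.1, 0.3) ⇒ IN Λ
candidate 3: (m,n)=(1,11) → π∥ = 1+11·τ ≈ 47.59675, π⊥ = 1+11·τ' ≈ -1.59675 ∉ [-1.1, 0.3) ⇒ out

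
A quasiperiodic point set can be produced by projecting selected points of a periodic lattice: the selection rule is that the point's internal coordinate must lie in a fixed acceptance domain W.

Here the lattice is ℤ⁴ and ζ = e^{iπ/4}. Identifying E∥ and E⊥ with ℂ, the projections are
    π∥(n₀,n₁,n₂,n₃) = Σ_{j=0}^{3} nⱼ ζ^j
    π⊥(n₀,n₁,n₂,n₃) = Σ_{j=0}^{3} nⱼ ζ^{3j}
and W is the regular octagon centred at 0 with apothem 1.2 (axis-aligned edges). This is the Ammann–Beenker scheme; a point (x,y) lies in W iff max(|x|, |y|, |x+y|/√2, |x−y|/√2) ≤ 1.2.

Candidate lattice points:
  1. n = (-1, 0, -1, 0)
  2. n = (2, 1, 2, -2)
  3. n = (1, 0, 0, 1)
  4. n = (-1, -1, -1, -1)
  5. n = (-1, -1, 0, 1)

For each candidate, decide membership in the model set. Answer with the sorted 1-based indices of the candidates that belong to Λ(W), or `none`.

Internal map: ζ^{3j} for j=0..3 gives (1,0), (−√2/2,√2/2), (0,−1), (√2/2,√2/2).
#1 (-1, 0, -1, 0): internal (-1.00000, 1.00000); octagon support 1.41421 vs apothem 1.2 → ∉ W
#2 (2, 1, 2, -2): internal (-0.12132, -2.70711); octagon support 2.70711 vs apothem 1.2 → ∉ W
#3 (1, 0, 0, 1): internal (1.70711, 0.70711); octagon support 1.70711 vs apothem 1.2 → ∉ W
#4 (-1, -1, -1, -1): internal (-1.00000, -0.41421); octagon support 1.00000 vs apothem 1.2 → ∈ W
#5 (-1, -1, 0, 1): internal (0.41421, 0.00000); octagon support 0.41421 vs apothem 1.2 → ∈ W

4, 5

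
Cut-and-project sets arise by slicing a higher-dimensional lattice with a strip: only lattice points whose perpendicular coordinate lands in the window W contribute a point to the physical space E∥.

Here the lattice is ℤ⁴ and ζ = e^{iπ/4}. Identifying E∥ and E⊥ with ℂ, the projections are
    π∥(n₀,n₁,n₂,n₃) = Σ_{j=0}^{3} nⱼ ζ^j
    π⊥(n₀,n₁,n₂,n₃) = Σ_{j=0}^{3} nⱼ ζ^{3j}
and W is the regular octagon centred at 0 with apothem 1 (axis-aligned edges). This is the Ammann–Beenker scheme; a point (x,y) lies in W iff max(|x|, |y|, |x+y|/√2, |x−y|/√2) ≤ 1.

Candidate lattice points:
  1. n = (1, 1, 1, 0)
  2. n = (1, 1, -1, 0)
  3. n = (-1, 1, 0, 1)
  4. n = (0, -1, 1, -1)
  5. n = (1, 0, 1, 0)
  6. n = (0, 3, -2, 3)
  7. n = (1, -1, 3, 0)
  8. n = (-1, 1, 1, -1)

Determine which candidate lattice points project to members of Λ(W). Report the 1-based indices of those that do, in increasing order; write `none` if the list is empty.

1

π⊥(n) = n₀ + n₁ζ³ + n₂ζ⁶ + n₃ζ⁹ where ζ = e^{iπ/4}.
candidate 1: n = (1, 1, 1, 0) → π⊥ ≈ (+0.2929, -0.2929); max(|x|,|y|,|x±y|/√2) = 0.4142 ≤ 1 ⇒ ∈ W
candidate 2: n = (1, 1, -1, 0) → π⊥ ≈ (+0.2929, +1.7071); max(|x|,|y|,|x±y|/√2) = 1.7071 > 1 ⇒ ∉ W
candidate 3: n = (-1, 1, 0, 1) → π⊥ ≈ (-1.0000, +1.4142); max(|x|,|y|,|x±y|/√2) = 1.7071 > 1 ⇒ ∉ W
candidate 4: n = (0, -1, 1, -1) → π⊥ ≈ (+0.0000, -2.4142); max(|x|,|y|,|x±y|/√2) = 2.4142 > 1 ⇒ ∉ W
candidate 5: n = (1, 0, 1, 0) → π⊥ ≈ (+1.0000, -1.0000); max(|x|,|y|,|x±y|/√2) = 1.4142 > 1 ⇒ ∉ W
candidate 6: n = (0, 3, -2, 3) → π⊥ ≈ (+0.0000, +6.2426); max(|x|,|y|,|x±y|/√2) = 6.2426 > 1 ⇒ ∉ W
candidate 7: n = (1, -1, 3, 0) → π⊥ ≈ (+1.7071, -3.7071); max(|x|,|y|,|x±y|/√2) = 3.8284 > 1 ⇒ ∉ W
candidate 8: n = (-1, 1, 1, -1) → π⊥ ≈ (-2.4142, -1.0000); max(|x|,|y|,|x±y|/√2) = 2.4142 > 1 ⇒ ∉ W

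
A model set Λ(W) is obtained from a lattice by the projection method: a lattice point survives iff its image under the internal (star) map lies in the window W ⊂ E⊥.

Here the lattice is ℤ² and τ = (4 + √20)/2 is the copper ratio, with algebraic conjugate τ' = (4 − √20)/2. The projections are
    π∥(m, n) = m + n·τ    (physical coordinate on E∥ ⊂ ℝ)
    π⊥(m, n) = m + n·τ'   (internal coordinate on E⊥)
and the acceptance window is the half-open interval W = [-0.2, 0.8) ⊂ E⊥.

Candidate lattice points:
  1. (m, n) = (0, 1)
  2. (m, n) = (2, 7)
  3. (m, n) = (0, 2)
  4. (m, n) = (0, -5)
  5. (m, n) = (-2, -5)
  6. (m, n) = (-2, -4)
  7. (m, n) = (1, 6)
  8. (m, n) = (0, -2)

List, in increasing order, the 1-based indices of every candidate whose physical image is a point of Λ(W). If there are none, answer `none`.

Compute τ' = (4−√20)/2 = -0.236068, so π⊥(m,n) = m -0.236068·n.
[1] lift (0,1): star map gives -0.236068; window check -0.2 ≤ -0.236068 < 0.8 is false → out
[2] lift (2,7): star map gives 0.347524; window check -0.2 ≤ 0.347524 < 0.8 is true → IN Λ
[3] lift (0,2): star map gives -0.472136; window check -0.2 ≤ -0.472136 < 0.8 is false → out
[4] lift (0,-5): star map gives 1.180340; window check -0.2 ≤ 1.180340 < 0.8 is false → out
[5] lift (-2,-5): star map gives -0.819660; window check -0.2 ≤ -0.819660 < 0.8 is false → out
[6] lift (-2,-4): star map gives -1.055728; window check -0.2 ≤ -1.055728 < 0.8 is false → out
[7] lift (1,6): star map gives -0.416408; window check -0.2 ≤ -0.416408 < 0.8 is false → out
[8] lift (0,-2): star map gives 0.472136; window check -0.2 ≤ 0.472136 < 0.8 is true → IN Λ

2, 8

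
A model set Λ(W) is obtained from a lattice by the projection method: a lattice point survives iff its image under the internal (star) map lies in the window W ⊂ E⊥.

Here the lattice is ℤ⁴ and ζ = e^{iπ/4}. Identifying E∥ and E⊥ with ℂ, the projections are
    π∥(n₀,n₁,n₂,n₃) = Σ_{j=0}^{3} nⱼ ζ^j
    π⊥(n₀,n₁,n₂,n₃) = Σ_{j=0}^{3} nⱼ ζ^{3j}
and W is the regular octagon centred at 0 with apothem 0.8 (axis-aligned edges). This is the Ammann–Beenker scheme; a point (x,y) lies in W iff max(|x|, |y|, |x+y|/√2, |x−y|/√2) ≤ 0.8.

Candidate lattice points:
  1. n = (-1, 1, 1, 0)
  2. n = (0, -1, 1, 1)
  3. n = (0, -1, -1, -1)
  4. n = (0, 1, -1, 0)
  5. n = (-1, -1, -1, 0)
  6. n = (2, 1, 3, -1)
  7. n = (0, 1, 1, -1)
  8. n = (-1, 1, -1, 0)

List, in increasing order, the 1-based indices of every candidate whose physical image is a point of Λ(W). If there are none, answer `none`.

3, 5

π⊥(n) = n₀ + n₁ζ³ + n₂ζ⁶ + n₃ζ⁹ where ζ = e^{iπ/4}.
#1 (-1, 1, 1, 0): internal (-1.707107, -0.292893); octagon support 1.707107 vs apothem 0.8 → ∉ W
#2 (0, -1, 1, 1): internal (1.414214, -1.000000); octagon support 1.707107 vs apothem 0.8 → ∉ W
#3 (0, -1, -1, -1): internal (0.000000, -0.414214); octagon support 0.414214 vs apothem 0.8 → ∈ W
#4 (0, 1, -1, 0): internal (-0.707107, 1.707107); octagon support 1.707107 vs apothem 0.8 → ∉ W
#5 (-1, -1, -1, 0): internal (-0.292893, 0.292893); octagon support 0.414214 vs apothem 0.8 → ∈ W
#6 (2, 1, 3, -1): internal (0.585786, -3.000000); octagon support 3.000000 vs apothem 0.8 → ∉ W
#7 (0, 1, 1, -1): internal (-1.414214, -1.000000); octagon support 1.707107 vs apothem 0.8 → ∉ W
#8 (-1, 1, -1, 0): internal (-1.707107, 1.707107); octagon support 2.414214 vs apothem 0.8 → ∉ W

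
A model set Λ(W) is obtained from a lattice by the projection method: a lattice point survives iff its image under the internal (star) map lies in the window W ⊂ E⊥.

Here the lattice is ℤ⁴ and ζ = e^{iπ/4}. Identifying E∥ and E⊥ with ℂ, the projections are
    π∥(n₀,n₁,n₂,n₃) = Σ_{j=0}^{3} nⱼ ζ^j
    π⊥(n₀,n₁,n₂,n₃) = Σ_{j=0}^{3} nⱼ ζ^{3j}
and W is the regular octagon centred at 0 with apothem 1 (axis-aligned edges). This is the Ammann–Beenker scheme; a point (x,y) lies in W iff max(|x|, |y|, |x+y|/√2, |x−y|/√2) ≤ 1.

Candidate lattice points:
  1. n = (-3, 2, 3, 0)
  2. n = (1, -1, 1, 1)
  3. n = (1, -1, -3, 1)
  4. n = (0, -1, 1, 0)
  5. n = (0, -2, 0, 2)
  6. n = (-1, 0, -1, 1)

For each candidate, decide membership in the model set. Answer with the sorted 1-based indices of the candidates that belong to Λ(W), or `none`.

With ζ = e^{iπ/4} the internal vectors are ζ^0,ζ^3,ζ^6,ζ^9.
#1 (-3, 2, 3, 0): internal (-4.41421, -1.58579); octagon support 4.41421 vs apothem 1 → ∉ W
#2 (1, -1, 1, 1): internal (2.41421, -1.00000); octagon support 2.41421 vs apothem 1 → ∉ W
#3 (1, -1, -3, 1): internal (2.41421, 3.00000); octagon support 3.82843 vs apothem 1 → ∉ W
#4 (0, -1, 1, 0): internal (0.70711, -1.70711); octagon support 1.70711 vs apothem 1 → ∉ W
#5 (0, -2, 0, 2): internal (2.82843, 0.00000); octagon support 2.82843 vs apothem 1 → ∉ W
#6 (-1, 0, -1, 1): internal (-0.29289, 1.70711); octagon support 1.70711 vs apothem 1 → ∉ W

none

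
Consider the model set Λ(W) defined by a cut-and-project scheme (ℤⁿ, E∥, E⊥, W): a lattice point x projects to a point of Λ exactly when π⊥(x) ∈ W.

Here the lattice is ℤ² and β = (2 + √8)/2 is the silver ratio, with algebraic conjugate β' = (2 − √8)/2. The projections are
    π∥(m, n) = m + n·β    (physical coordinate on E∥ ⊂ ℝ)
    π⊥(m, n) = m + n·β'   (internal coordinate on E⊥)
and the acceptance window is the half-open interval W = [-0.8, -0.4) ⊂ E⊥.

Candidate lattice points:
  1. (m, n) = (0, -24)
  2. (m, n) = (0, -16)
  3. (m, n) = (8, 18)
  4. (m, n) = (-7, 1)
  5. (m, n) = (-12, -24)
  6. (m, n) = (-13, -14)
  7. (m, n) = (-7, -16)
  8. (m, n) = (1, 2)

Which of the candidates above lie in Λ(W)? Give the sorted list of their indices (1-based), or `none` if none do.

Compute β' = (2−√8)/2 = -0.4142, so π⊥(m,n) = m -0.4142·n.
[1] lift (0,-24): star map gives 9.9411; window check -0.8 ≤ 9.9411 < -0.4 is false → out
[2] lift (0,-16): star map gives 6.6274; window check -0.8 ≤ 6.6274 < -0.4 is false → out
[3] lift (8,18): star map gives 0.5442; window check -0.8 ≤ 0.5442 < -0.4 is false → out
[4] lift (-7,1): star map gives -7.4142; window check -0.8 ≤ -7.4142 < -0.4 is false → out
[5] lift (-12,-24): star map gives -2.0589; window check -0.8 ≤ -2.0589 < -0.4 is false → out
[6] lift (-13,-14): star map gives -7.2010; window check -0.8 ≤ -7.2010 < -0.4 is false → out
[7] lift (-7,-16): star map gives -0.3726; window check -0.8 ≤ -0.3726 < -0.4 is false → out
[8] lift (1,2): star map gives 0.1716; window check -0.8 ≤ 0.1716 < -0.4 is false → out

none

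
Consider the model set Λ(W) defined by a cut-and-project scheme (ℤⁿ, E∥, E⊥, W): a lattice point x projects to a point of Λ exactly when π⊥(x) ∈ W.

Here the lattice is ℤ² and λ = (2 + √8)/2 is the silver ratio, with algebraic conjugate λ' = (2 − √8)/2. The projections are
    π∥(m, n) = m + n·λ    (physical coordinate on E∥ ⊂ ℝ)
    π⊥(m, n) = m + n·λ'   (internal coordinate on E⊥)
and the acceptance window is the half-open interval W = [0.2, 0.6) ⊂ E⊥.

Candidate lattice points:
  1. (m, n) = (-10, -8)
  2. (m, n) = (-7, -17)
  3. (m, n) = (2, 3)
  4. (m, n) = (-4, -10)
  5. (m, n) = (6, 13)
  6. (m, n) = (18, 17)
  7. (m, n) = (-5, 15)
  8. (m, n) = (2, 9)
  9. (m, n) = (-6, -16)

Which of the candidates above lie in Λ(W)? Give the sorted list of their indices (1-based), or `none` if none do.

none

Numerically λ ≈ 2.4142 and λ' = −1/λ ≈ -0.4142.
candidate 1: (m,n)=(-10,-8) → π∥ = -10-8·λ ≈ -29.3137, π⊥ = -10-8·λ' ≈ -6.6863 ∉ [0.2, 0.6) ⇒ out
candidate 2: (m,n)=(-7,-17) → π∥ = -7-17·λ ≈ -48.0416, π⊥ = -7-17·λ' ≈ 0.0416 ∉ [0.2, 0.6) ⇒ out
candidate 3: (m,n)=(2,3) → π∥ = 2+3·λ ≈ 9.2426, π⊥ = 2+3·λ' ≈ 0.7574 ∉ [0.2, 0.6) ⇒ out
candidate 4: (m,n)=(-4,-10) → π∥ = -4-10·λ ≈ -28.1421, π⊥ = -4-10·λ' ≈ 0.1421 ∉ [0.2, 0.6) ⇒ out
candidate 5: (m,n)=(6,13) → π∥ = 6+13·λ ≈ 37.3848, π⊥ = 6+13·λ' ≈ 0.6152 ∉ [0.2, 0.6) ⇒ out
candidate 6: (m,n)=(18,17) → π∥ = 18+17·λ ≈ 59.0416, π⊥ = 18+17·λ' ≈ 10.9584 ∉ [0.2, 0.6) ⇒ out
candidate 7: (m,n)=(-5,15) → π∥ = -5+15·λ ≈ 31.2132, π⊥ = -5+15·λ' ≈ -11.2132 ∉ [0.2, 0.6) ⇒ out
candidate 8: (m,n)=(2,9) → π∥ = 2+9·λ ≈ 23.7279, π⊥ = 2+9·λ' ≈ -1.7279 ∉ [0.2, 0.6) ⇒ out
candidate 9: (m,n)=(-6,-16) → π∥ = -6-16·λ ≈ -44.6274, π⊥ = -6-16·λ' ≈ 0.6274 ∉ [0.2, 0.6) ⇒ out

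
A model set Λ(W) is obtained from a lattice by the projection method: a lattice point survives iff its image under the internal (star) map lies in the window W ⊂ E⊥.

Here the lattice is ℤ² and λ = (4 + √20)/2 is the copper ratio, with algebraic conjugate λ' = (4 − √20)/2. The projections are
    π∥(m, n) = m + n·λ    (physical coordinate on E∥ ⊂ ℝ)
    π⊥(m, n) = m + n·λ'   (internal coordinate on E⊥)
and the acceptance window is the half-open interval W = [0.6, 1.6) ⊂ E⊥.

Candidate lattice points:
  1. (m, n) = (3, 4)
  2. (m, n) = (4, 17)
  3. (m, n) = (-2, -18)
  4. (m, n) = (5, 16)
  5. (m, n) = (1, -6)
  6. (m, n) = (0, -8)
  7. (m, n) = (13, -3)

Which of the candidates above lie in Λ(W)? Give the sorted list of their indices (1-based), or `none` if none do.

Compute λ' = (4−√20)/2 = -0.23607, so π⊥(m,n) = m -0.23607·n.
candidate 1: (m,n)=(3,4) → π∥ = 3+4·λ ≈ 19.94427, π⊥ = 3+4·λ' ≈ 2.05573 ∉ [0.6, 1.6) ⇒ out
candidate 2: (m,n)=(4,17) → π∥ = 4+17·λ ≈ 76.01316, π⊥ = 4+17·λ' ≈ -0.01316 ∉ [0.6, 1.6) ⇒ out
candidate 3: (m,n)=(-2,-18) → π∥ = -2-18·λ ≈ -78.24922, π⊥ = -2-18·λ' ≈ 2.24922 ∉ [0.6, 1.6) ⇒ out
candidate 4: (m,n)=(5,16) → π∥ = 5+16·λ ≈ 72.77709, π⊥ = 5+16·λ' ≈ 1.22291 ∈ [0.6, 1.6) ⇒ IN Λ
candidate 5: (m,n)=(1,-6) → π∥ = 1-6·λ ≈ -24.41641, π⊥ = 1-6·λ' ≈ 2.41641 ∉ [0.6, 1.6) ⇒ out
candidate 6: (m,n)=(0,-8) → π∥ = 0-8·λ ≈ -33.88854, π⊥ = 0-8·λ' ≈ 1.88854 ∉ [0.6, 1.6) ⇒ out
candidate 7: (m,n)=(13,-3) → π∥ = 13-3·λ ≈ 0.29180, π⊥ = 13-3·λ' ≈ 13.70820 ∉ [0.6, 1.6) ⇒ out

4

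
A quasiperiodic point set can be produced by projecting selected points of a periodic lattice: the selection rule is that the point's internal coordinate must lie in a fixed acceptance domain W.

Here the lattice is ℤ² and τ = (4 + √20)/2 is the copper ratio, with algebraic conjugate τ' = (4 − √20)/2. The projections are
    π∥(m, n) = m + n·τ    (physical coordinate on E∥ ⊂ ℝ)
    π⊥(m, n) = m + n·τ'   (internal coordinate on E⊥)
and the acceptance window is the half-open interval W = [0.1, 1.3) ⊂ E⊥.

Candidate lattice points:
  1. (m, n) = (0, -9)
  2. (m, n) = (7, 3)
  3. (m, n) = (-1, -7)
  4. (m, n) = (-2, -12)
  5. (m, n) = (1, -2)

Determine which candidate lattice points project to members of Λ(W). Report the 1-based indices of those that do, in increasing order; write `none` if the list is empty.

3, 4

τ' = (4−√20)/2 ≈ -0.23607.
candidate 1: (m,n)=(0,-9) → π∥ = 0-9·τ ≈ -38.12461, π⊥ = 0-9·τ' ≈ 2.12461 ∉ [0.1, 1.3) ⇒ out
candidate 2: (m,n)=(7,3) → π∥ = 7+3·τ ≈ 19.70820, π⊥ = 7+3·τ' ≈ 6.29180 ∉ [0.1, 1.3) ⇒ out
candidate 3: (m,n)=(-1,-7) → π∥ = -1-7·τ ≈ -30.65248, π⊥ = -1-7·τ' ≈ 0.65248 ∈ [0.1, 1.3) ⇒ IN Λ
candidate 4: (m,n)=(-2,-12) → π∥ = -2-12·τ ≈ -52.83282, π⊥ = -2-12·τ' ≈ 0.83282 ∈ [0.1, 1.3) ⇒ IN Λ
candidate 5: (m,n)=(1,-2) → π∥ = 1-2·τ ≈ -7.47214, π⊥ = 1-2·τ' ≈ 1.47214 ∉ [0.1, 1.3) ⇒ out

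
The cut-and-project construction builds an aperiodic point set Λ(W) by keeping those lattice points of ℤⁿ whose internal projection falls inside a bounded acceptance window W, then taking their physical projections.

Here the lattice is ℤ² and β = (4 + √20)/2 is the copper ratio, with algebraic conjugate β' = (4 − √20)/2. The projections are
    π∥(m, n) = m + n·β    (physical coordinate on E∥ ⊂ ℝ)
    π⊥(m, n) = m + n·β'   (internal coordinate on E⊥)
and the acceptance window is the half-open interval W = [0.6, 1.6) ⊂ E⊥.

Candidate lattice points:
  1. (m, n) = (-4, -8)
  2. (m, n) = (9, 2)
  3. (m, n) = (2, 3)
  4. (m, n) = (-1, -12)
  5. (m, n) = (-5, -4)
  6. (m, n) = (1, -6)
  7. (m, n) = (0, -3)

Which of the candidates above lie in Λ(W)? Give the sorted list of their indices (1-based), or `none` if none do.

β' = (4−√20)/2 ≈ -0.2361.
#1 (-4,-8): internal coord -4 + (-8)·β' = -2.1115; -2.1115 ∉ [0.6, 1.6) → out
#2 (9,2): internal coord 9 + (2)·β' = +8.5279; +8.5279 ∉ [0.6, 1.6) → out
#3 (2,3): internal coord 2 + (3)·β' = +1.2918; +1.2918 ∈ [0.6, 1.6) → IN Λ
#4 (-1,-12): internal coord -1 + (-12)·β' = +1.8328; +1.8328 ∉ [0.6, 1.6) → out
#5 (-5,-4): internal coord -5 + (-4)·β' = -4.0557; -4.0557 ∉ [0.6, 1.6) → out
#6 (1,-6): internal coord 1 + (-6)·β' = +2.4164; +2.4164 ∉ [0.6, 1.6) → out
#7 (0,-3): internal coord 0 + (-3)·β' = +0.7082; +0.7082 ∈ [0.6, 1.6) → IN Λ

3, 7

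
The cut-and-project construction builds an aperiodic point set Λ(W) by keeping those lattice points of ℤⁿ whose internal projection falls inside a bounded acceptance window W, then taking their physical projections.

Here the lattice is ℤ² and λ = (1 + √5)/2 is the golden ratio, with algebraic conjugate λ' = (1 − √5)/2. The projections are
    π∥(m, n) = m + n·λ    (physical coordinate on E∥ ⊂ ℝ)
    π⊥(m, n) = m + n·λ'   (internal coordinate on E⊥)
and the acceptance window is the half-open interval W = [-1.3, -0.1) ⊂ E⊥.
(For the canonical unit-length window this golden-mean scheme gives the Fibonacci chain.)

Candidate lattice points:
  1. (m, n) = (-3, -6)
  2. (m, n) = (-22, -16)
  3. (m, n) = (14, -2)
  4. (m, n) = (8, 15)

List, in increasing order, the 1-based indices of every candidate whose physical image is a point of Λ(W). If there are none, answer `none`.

4

Compute λ' = (1−√5)/2 = -0.6180, so π⊥(m,n) = m -0.6180·n.
#1 (-3,-6): internal coord -3 + (-6)·λ' = +0.7082; +0.7082 ∉ [-1.3, -0.1) → out
#2 (-22,-16): internal coord -22 + (-16)·λ' = -12.1115; -12.1115 ∉ [-1.3, -0.1) → out
#3 (14,-2): internal coord 14 + (-2)·λ' = +15.2361; +15.2361 ∉ [-1.3, -0.1) → out
#4 (8,15): internal coord 8 + (15)·λ' = -1.2705; -1.2705 ∈ [-1.3, -0.1) → IN Λ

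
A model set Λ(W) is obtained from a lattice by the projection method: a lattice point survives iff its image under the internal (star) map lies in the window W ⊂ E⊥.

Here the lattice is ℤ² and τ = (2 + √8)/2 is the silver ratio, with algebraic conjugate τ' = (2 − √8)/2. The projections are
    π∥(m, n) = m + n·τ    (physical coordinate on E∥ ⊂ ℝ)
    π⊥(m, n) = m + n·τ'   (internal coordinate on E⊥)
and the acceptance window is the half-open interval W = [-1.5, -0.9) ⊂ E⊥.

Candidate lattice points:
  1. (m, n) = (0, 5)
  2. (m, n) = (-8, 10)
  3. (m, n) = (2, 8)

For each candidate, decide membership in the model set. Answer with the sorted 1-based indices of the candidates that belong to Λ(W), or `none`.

3

Numerically τ ≈ 2.41421 and τ' = −1/τ ≈ -0.41421.
[1] lift (0,5): star map gives -2.07107; window check -1.5 ≤ -2.07107 < -0.9 is false → out
[2] lift (-8,10): star map gives -12.14214; window check -1.5 ≤ -12.14214 < -0.9 is false → out
[3] lift (2,8): star map gives -1.31371; window check -1.5 ≤ -1.31371 < -0.9 is true → IN Λ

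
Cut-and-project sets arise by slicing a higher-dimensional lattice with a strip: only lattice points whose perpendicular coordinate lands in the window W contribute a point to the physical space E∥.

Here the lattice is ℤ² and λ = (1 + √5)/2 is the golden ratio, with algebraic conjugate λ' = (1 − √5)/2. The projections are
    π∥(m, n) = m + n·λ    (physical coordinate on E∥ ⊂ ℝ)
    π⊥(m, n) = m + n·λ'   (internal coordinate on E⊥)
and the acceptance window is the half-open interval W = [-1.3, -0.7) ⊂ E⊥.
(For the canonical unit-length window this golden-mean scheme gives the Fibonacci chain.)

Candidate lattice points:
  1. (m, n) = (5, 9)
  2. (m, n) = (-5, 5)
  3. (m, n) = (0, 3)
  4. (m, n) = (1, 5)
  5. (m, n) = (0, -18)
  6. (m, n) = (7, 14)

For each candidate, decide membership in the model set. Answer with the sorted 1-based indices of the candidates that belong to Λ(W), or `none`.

λ' = (1−√5)/2 ≈ -0.618034.
candidate 1: (m,n)=(5,9) → π∥ = 5+9·λ ≈ 19.562306, π⊥ = 5+9·λ' ≈ -0.562306 ∉ [-1.3, -0.7) ⇒ out
candidate 2: (m,n)=(-5,5) → π∥ = -5+5·λ ≈ 3.090170, π⊥ = -5+5·λ' ≈ -8.090170 ∉ [-1.3, -0.7) ⇒ out
candidate 3: (m,n)=(0,3) → π∥ = 0+3·λ ≈ 4.854102, π⊥ = 0+3·λ' ≈ -1.854102 ∉ [-1.3, -0.7) ⇒ out
candidate 4: (m,n)=(1,5) → π∥ = 1+5·λ ≈ 9.090170, π⊥ = 1+5·λ' ≈ -2.090170 ∉ [-1.3, -0.7) ⇒ out
candidate 5: (m,n)=(0,-18) → π∥ = 0-18·λ ≈ -29.124612, π⊥ = 0-18·λ' ≈ 11.124612 ∉ [-1.3, -0.7) ⇒ out
candidate 6: (m,n)=(7,14) → π∥ = 7+14·λ ≈ 29.652476, π⊥ = 7+14·λ' ≈ -1.652476 ∉ [-1.3, -0.7) ⇒ out

none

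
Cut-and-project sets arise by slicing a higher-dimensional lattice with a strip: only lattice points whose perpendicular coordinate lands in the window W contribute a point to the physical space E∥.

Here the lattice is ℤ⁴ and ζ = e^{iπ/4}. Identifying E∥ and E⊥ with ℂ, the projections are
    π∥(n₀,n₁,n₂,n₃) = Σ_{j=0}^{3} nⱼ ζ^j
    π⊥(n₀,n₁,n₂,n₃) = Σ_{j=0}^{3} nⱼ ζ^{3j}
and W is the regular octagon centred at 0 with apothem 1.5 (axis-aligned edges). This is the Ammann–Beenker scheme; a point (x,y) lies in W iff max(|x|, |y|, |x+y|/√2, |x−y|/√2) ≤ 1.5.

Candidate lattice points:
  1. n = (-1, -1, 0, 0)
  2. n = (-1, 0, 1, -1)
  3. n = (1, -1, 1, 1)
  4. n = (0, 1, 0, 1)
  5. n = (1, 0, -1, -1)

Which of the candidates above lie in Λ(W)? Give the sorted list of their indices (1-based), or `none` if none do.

With ζ = e^{iπ/4} the internal vectors are ζ^0,ζ^3,ζ^6,ζ^9.
candidate 1: n = (-1, -1, 0, 0) → π⊥ ≈ (-0.29289, -0.70711); max(|x|,|y|,|x±y|/√2) = 0.70711 ≤ 1.5 ⇒ ∈ W
candidate 2: n = (-1, 0, 1, -1) → π⊥ ≈ (-1.70711, -1.70711); max(|x|,|y|,|x±y|/√2) = 2.41421 > 1.5 ⇒ ∉ W
candidate 3: n = (1, -1, 1, 1) → π⊥ ≈ (+2.41421, -1.00000); max(|x|,|y|,|x±y|/√2) = 2.41421 > 1.5 ⇒ ∉ W
candidate 4: n = (0, 1, 0, 1) → π⊥ ≈ (+0.00000, +1.41421); max(|x|,|y|,|x±y|/√2) = 1.41421 ≤ 1.5 ⇒ ∈ W
candidate 5: n = (1, 0, -1, -1) → π⊥ ≈ (+0.29289, +0.29289); max(|x|,|y|,|x±y|/√2) = 0.41421 ≤ 1.5 ⇒ ∈ W

1, 4, 5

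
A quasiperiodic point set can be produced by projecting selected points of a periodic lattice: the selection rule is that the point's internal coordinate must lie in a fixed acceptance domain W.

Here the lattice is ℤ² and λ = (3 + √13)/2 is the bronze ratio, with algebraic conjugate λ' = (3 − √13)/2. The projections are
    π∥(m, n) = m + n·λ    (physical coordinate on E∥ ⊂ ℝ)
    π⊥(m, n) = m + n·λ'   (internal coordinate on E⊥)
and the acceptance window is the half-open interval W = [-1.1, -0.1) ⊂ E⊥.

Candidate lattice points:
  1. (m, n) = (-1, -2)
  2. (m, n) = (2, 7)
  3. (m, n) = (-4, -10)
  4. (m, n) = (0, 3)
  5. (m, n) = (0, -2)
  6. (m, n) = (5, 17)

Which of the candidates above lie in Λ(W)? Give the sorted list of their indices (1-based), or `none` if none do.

Compute λ' = (3−√13)/2 = -0.30278, so π⊥(m,n) = m -0.30278·n.
#1 (-1,-2): internal coord -1 + (-2)·λ' = -0.39445; -0.39445 ∈ [-1.1, -0.1) → IN Λ
#2 (2,7): internal coord 2 + (7)·λ' = -0.11943; -0.11943 ∈ [-1.1, -0.1) → IN Λ
#3 (-4,-10): internal coord -4 + (-10)·λ' = -0.97224; -0.97224 ∈ [-1.1, -0.1) → IN Λ
#4 (0,3): internal coord 0 + (3)·λ' = -0.90833; -0.90833 ∈ [-1.1, -0.1) → IN Λ
#5 (0,-2): internal coord 0 + (-2)·λ' = +0.60555; +0.60555 ∉ [-1.1, -0.1) → out
#6 (5,17): internal coord 5 + (17)·λ' = -0.14719; -0.14719 ∈ [-1.1, -0.1) → IN Λ

1, 2, 3, 4, 6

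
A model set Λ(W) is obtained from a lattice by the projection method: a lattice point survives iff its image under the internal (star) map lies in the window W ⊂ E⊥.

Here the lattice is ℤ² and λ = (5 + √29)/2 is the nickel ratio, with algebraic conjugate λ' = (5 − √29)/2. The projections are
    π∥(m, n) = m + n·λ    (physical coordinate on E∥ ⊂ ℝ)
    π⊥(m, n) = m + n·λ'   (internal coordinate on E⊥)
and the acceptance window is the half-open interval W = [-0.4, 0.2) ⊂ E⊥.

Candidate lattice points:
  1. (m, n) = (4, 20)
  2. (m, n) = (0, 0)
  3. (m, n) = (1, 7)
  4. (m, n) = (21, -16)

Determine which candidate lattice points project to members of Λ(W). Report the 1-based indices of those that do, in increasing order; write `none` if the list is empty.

λ' = (5−√29)/2 ≈ -0.19258.
[1] lift (4,20): star map gives 0.14835; window check -0.4 ≤ 0.14835 < 0.2 is true → IN Λ
[2] lift (0,0): star map gives 0.00000; window check -0.4 ≤ 0.00000 < 0.2 is true → IN Λ
[3] lift (1,7): star map gives -0.34808; window check -0.4 ≤ -0.34808 < 0.2 is true → IN Λ
[4] lift (21,-16): star map gives 24.08132; window check -0.4 ≤ 24.08132 < 0.2 is false → out

1, 2, 3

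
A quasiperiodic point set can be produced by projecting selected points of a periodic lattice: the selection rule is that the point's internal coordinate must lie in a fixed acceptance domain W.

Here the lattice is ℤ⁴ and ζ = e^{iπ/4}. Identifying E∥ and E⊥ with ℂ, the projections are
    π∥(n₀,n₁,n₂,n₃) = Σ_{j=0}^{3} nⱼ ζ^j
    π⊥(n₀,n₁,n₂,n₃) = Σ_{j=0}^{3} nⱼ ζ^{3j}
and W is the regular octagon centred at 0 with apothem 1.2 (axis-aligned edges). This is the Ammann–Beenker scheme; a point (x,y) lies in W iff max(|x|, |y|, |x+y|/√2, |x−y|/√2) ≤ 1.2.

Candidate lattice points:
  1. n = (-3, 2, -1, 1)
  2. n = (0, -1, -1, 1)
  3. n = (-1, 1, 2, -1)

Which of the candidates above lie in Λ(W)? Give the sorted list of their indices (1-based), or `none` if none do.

With ζ = e^{iπ/4} the internal vectors are ζ^0,ζ^3,ζ^6,ζ^9.
candidate 1: n = (-3, 2, -1, 1) → π⊥ ≈ (-3.707107, +3.121320); max(|x|,|y|,|x±y|/√2) = 4.828427 > 1.2 ⇒ ∉ W
candidate 2: n = (0, -1, -1, 1) → π⊥ ≈ (+1.414214, +1.000000); max(|x|,|y|,|x±y|/√2) = 1.707107 > 1.2 ⇒ ∉ W
candidate 3: n = (-1, 1, 2, -1) → π⊥ ≈ (-2.414214, -2.000000); max(|x|,|y|,|x±y|/√2) = 3.121320 > 1.2 ⇒ ∉ W

none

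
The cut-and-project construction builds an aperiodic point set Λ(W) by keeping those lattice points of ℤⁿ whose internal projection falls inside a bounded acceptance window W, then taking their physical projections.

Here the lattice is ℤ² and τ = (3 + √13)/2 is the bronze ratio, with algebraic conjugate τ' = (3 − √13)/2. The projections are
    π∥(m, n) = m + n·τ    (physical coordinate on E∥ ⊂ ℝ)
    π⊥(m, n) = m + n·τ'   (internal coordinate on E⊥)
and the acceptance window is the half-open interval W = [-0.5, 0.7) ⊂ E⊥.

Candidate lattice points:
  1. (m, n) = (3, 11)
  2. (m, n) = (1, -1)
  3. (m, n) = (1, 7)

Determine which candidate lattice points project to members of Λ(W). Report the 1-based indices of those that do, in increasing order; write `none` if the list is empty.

Numerically τ ≈ 3.302776 and τ' = −1/τ ≈ -0.302776.
[1] lift (3,11): star map gives -0.330532; window check -0.5 ≤ -0.330532 < 0.7 is true → IN Λ
[2] lift (1,-1): star map gives 1.302776; window check -0.5 ≤ 1.302776 < 0.7 is false → out
[3] lift (1,7): star map gives -1.119429; window check -0.5 ≤ -1.119429 < 0.7 is false → out

1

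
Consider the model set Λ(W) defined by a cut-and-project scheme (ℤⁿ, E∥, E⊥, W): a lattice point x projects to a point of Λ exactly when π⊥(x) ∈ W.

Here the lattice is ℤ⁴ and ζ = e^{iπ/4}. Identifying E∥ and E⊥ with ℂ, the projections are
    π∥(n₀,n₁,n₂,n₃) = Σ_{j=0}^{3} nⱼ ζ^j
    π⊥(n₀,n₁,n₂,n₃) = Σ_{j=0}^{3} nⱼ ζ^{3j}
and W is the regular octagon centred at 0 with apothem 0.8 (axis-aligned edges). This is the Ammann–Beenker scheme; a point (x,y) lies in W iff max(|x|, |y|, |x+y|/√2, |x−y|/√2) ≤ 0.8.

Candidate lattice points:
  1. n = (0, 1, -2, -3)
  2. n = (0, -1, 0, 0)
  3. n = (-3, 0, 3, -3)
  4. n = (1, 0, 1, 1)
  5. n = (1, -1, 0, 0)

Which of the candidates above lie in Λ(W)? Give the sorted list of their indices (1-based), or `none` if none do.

none

Internal map: ζ^{3j} for j=0..3 gives (1,0), (−√2/2,√2/2), (0,−1), (√2/2,√2/2).
candidate 1: n = (0, 1, -2, -3) → π⊥ ≈ (-2.8284, +0.5858); max(|x|,|y|,|x±y|/√2) = 2.8284 > 0.8 ⇒ ∉ W
candidate 2: n = (0, -1, 0, 0) → π⊥ ≈ (+0.7071, -0.7071); max(|x|,|y|,|x±y|/√2) = 1.0000 > 0.8 ⇒ ∉ W
candidate 3: n = (-3, 0, 3, -3) → π⊥ ≈ (-5.1213, -5.1213); max(|x|,|y|,|x±y|/√2) = 7.2426 > 0.8 ⇒ ∉ W
candidate 4: n = (1, 0, 1, 1) → π⊥ ≈ (+1.7071, -0.2929); max(|x|,|y|,|x±y|/√2) = 1.7071 > 0.8 ⇒ ∉ W
candidate 5: n = (1, -1, 0, 0) → π⊥ ≈ (+1.7071, -0.7071); max(|x|,|y|,|x±y|/√2) = 1.7071 > 0.8 ⇒ ∉ W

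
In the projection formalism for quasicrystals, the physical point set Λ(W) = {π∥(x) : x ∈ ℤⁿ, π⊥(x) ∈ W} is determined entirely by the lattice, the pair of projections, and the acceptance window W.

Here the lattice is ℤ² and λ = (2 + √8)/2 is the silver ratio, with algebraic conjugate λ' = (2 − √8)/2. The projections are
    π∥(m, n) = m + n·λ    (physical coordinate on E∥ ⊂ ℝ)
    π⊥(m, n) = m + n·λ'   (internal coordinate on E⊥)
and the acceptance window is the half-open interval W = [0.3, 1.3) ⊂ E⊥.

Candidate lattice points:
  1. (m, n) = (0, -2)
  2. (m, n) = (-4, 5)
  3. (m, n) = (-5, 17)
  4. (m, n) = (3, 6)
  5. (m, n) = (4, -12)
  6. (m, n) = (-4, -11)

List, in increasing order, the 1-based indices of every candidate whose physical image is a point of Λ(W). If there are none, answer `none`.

Compute λ' = (2−√8)/2 = -0.414214, so π⊥(m,n) = m -0.414214·n.
#1 (0,-2): internal coord 0 + (-2)·λ' = +0.828427; +0.828427 ∈ [0.3, 1.3) → IN Λ
#2 (-4,5): internal coord -4 + (5)·λ' = -6.071068; -6.071068 ∉ [0.3, 1.3) → out
#3 (-5,17): internal coord -5 + (17)·λ' = -12.041631; -12.041631 ∉ [0.3, 1.3) → out
#4 (3,6): internal coord 3 + (6)·λ' = +0.514719; +0.514719 ∈ [0.3, 1.3) → IN Λ
#5 (4,-12): internal coord 4 + (-12)·λ' = +8.970563; +8.970563 ∉ [0.3, 1.3) → out
#6 (-4,-11): internal coord -4 + (-11)·λ' = +0.556349; +0.556349 ∈ [0.3, 1.3) → IN Λ

1, 4, 6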